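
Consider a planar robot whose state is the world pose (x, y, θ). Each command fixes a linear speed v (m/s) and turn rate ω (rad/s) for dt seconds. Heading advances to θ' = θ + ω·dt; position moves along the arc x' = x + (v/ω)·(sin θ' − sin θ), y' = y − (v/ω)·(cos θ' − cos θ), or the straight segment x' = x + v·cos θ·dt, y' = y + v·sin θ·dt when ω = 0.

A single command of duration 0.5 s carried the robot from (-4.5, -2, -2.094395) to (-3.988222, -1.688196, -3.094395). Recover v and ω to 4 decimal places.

v = -1.2500, ω = -2.0000

Δθ = -3.094395 − -2.094395 = -1.000000
ω = Δθ/dt = -1.000000/0.5 = -2.0000
R = Δx/(sin θ' − sin θ) = 0.6250
v = R·ω = 0.6250·-2.0000 = -1.2500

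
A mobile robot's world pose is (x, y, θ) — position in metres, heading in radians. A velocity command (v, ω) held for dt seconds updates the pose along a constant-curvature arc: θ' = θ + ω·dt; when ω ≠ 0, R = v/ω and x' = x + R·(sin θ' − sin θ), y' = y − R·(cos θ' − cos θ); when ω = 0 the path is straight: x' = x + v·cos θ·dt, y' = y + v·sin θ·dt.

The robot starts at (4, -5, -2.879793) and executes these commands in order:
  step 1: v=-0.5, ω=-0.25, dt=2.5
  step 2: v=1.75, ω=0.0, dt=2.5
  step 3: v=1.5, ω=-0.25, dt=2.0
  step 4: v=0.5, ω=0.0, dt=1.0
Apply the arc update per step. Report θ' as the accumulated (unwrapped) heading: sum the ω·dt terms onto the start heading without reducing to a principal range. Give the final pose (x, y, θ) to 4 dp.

step 1: θ'=-3.5048 (R=2.0000) → pose (5.2282, -5.0623, -3.5048)
step 2: θ'=-3.5048 (straight) → pose (1.1386, -3.5080, -3.5048)
step 3: θ'=-4.0048 (R=-6.0000) → pose (-1.2894, -1.7995, -4.0048)
step 4: θ'=-4.0048 (straight) → pose (-1.6144, -1.4195, -4.0048)

(-1.6144, -1.4195, -4.0048)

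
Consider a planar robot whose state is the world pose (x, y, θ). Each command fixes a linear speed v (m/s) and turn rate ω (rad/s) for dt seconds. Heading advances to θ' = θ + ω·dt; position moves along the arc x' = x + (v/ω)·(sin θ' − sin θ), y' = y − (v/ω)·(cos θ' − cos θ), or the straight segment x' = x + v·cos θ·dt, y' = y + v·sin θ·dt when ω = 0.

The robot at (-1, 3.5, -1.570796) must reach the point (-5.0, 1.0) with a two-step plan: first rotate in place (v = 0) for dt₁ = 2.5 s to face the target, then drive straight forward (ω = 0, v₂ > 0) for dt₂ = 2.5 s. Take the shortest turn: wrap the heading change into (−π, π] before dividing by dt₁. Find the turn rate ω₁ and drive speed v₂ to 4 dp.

ω₁ = -0.4049, v₂ = 1.8868

heading to target = atan2(1−3.5, -5−-1) = -2.5830
Δθ = wrap(-2.5830 − -1.5708) = -1.0122; ω₁ = Δθ/dt₁ = -0.4049
distance = √((-5−-1)² + (1−3.5)²) = 4.7170; v₂ = distance/dt₂ = 1.8868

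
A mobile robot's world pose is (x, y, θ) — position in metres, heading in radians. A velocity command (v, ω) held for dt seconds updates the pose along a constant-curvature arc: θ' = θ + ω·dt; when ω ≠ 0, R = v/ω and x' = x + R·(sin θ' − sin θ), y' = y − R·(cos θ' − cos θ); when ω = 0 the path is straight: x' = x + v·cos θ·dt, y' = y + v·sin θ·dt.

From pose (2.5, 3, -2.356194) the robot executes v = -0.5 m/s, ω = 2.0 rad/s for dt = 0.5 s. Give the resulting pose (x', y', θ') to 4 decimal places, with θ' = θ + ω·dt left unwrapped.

(2.5675, 3.2300, -1.3562)

θ' = -2.3562 + 2.0·0.5 = -1.3562
R = v/ω = -0.5/2.0 = -0.2500
x' = 2.5 + -0.2500·(sin -1.3562 − sin -2.3562) = 2.5675
y' = 3 − -0.2500·(cos -1.3562 − cos -2.3562) = 3.2300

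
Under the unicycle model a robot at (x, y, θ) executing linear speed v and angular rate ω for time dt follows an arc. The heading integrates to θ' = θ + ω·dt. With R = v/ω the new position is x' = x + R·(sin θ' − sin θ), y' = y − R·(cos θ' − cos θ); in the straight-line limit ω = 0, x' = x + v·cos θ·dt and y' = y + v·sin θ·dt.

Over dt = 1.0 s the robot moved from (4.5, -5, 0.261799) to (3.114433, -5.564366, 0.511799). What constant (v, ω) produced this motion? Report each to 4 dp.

v = -1.5000, ω = 0.2500

Δθ = 0.511799 − 0.261799 = 0.250000
ω = Δθ/dt = 0.250000/1.0 = 0.2500
R = Δx/(sin θ' − sin θ) = -6.0000
v = R·ω = -6.0000·0.2500 = -1.5000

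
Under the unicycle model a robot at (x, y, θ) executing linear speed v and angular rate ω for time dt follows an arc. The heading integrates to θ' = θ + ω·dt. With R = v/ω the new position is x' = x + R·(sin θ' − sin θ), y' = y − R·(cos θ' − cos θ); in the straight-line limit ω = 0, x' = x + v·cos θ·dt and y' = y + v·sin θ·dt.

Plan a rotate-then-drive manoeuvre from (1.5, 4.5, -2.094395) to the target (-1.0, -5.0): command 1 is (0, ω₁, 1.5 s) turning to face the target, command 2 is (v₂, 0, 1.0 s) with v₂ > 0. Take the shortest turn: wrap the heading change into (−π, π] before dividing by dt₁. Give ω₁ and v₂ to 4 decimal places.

ω₁ = 0.1775, v₂ = 9.8234

heading to target = atan2(-5−4.5, -1−1.5) = -1.8281
Δθ = wrap(-1.8281 − -2.0944) = 0.2663; ω₁ = Δθ/dt₁ = 0.1775
distance = √((-1−1.5)² + (-5−4.5)²) = 9.8234; v₂ = distance/dt₂ = 9.8234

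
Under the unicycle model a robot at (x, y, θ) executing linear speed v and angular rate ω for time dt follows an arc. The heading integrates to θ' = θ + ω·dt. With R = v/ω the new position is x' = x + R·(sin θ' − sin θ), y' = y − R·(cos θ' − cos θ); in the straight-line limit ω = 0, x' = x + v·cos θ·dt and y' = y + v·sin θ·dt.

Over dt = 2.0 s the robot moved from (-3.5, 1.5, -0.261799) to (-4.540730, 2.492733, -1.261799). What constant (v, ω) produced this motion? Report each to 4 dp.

Δθ = -1.261799 − -0.261799 = -1.000000
ω = Δθ/dt = -1.000000/2.0 = -0.5000
R = Δx/(sin θ' − sin θ) = 1.5000
v = R·ω = 1.5000·-0.5000 = -0.7500

v = -0.7500, ω = -0.5000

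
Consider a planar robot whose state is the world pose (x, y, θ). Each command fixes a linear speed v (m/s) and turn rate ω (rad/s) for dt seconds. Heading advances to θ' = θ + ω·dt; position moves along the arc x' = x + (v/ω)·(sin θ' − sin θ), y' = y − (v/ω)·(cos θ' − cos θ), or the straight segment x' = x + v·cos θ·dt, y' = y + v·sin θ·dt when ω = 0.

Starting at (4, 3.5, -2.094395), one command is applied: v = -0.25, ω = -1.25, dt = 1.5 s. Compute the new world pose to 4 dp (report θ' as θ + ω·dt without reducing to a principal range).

(4.3205, 3.5353, -3.9694)

θ' = -2.0944 + -1.25·1.5 = -3.9694
R = v/ω = -0.25/-1.25 = 0.2000
x' = 4 + 0.2000·(sin -3.9694 − sin -2.0944) = 4.3205
y' = 3.5 − 0.2000·(cos -3.9694 − cos -2.0944) = 3.5353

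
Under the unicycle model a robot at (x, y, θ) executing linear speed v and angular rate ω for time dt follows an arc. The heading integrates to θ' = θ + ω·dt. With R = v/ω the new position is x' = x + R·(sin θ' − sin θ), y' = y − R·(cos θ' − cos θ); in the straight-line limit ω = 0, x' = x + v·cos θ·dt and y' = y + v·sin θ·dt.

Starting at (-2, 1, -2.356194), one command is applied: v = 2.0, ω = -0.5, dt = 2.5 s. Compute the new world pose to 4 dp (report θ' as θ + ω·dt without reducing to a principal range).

θ' = -2.3562 + -0.5·2.5 = -3.6062
R = v/ω = 2.0/-0.5 = -4.0000
x' = -2 + -4.0000·(sin -3.6062 − sin -2.3562) = -6.6207
y' = 1 − -4.0000·(cos -3.6062 − cos -2.3562) = 0.2524

(-6.6207, 0.2524, -3.6062)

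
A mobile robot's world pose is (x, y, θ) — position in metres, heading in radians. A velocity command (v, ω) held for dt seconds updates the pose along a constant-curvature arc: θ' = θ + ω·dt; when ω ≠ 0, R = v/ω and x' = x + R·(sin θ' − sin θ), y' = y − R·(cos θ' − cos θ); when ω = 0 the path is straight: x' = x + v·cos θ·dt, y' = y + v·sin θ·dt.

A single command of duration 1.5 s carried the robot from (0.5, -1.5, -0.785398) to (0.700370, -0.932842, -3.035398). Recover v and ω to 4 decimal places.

v = -0.5000, ω = -1.5000

Δθ = -3.035398 − -0.785398 = -2.250000
ω = Δθ/dt = -2.250000/1.5 = -1.5000
R = −Δy/(cos θ' − cos θ) = 0.3333
v = R·ω = 0.3333·-1.5000 = -0.5000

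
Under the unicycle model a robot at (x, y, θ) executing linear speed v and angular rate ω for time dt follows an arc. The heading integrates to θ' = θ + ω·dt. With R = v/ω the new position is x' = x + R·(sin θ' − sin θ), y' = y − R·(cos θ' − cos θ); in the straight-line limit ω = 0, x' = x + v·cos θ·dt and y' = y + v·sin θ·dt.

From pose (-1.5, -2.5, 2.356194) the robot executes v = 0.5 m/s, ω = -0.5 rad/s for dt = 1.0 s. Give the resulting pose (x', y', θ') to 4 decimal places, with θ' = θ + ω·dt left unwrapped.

θ' = 2.3562 + -0.5·1.0 = 1.8562
R = v/ω = 0.5/-0.5 = -1.0000
x' = -1.5 + -1.0000·(sin 1.8562 − sin 2.3562) = -1.7524
y' = -2.5 − -1.0000·(cos 1.8562 − cos 2.3562) = -2.0744

(-1.7524, -2.0744, 1.8562)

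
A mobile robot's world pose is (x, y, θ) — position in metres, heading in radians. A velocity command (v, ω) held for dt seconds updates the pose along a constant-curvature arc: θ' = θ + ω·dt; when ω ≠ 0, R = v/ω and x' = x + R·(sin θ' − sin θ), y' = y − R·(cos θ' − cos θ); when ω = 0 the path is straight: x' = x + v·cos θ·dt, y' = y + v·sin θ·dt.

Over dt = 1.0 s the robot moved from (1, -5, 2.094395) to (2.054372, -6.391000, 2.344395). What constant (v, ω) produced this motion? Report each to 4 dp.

v = -1.7500, ω = 0.2500

Δθ = 2.344395 − 2.094395 = 0.250000
ω = Δθ/dt = 0.250000/1.0 = 0.2500
R = −Δy/(cos θ' − cos θ) = -7.0000
v = R·ω = -7.0000·0.2500 = -1.7500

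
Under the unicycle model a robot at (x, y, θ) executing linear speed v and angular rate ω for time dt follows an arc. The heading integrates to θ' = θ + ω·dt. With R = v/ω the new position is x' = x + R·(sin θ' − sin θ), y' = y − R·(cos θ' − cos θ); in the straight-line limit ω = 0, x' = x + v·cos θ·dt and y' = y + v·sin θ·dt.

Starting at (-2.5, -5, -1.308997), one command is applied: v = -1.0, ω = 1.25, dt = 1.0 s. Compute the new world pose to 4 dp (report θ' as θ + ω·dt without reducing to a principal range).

θ' = -1.3090 + 1.25·1.0 = -0.0590
R = v/ω = -1.0/1.25 = -0.8000
x' = -2.5 + -0.8000·(sin -0.0590 − sin -1.3090) = -3.2256
y' = -5 − -0.8000·(cos -0.0590 − cos -1.3090) = -4.4084

(-3.2256, -4.4084, -0.0590)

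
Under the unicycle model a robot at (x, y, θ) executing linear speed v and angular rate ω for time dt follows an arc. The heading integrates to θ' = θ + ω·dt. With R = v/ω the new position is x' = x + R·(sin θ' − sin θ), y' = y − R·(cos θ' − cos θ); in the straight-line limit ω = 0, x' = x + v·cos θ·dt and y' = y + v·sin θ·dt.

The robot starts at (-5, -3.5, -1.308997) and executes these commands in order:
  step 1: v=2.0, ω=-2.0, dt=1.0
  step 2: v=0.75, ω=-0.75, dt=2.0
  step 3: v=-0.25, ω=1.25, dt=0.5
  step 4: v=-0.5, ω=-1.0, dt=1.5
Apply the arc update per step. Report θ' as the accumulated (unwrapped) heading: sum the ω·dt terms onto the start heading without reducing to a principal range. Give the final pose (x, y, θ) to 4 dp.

(-7.0847, -4.4475, -5.6840)

step 1: θ'=-3.3090 (R=-1.0000) → pose (-6.1325, -4.7448, -3.3090)
step 2: θ'=-4.8090 (R=-1.0000) → pose (-6.9613, -3.6624, -4.8090)
step 3: θ'=-4.1840 (R=-0.2000) → pose (-6.9349, -3.7825, -4.1840)
step 4: θ'=-5.6840 (R=0.5000) → pose (-7.0847, -4.4475, -5.6840)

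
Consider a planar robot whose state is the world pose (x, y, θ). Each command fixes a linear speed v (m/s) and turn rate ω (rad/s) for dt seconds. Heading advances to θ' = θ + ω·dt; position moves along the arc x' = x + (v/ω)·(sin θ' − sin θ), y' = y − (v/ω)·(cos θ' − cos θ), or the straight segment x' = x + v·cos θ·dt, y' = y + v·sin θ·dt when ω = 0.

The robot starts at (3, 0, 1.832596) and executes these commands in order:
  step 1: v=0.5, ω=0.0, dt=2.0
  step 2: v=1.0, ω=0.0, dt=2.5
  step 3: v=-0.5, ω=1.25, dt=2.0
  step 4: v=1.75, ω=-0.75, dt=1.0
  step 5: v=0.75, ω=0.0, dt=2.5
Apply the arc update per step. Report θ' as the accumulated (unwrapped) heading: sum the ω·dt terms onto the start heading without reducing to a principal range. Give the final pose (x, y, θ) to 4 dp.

(-0.0147, 1.2906, 3.5826)

step 1: θ'=1.8326 (straight) → pose (2.7412, 0.9659, 1.8326)
step 2: θ'=1.8326 (straight) → pose (2.0941, 3.3807, 1.8326)
step 3: θ'=4.3326 (R=-0.4000) → pose (2.8520, 3.3360, 4.3326)
step 4: θ'=3.5826 (R=-2.3333) → pose (1.6809, 2.0909, 3.5826)
step 5: θ'=3.5826 (straight) → pose (-0.0147, 1.2906, 3.5826)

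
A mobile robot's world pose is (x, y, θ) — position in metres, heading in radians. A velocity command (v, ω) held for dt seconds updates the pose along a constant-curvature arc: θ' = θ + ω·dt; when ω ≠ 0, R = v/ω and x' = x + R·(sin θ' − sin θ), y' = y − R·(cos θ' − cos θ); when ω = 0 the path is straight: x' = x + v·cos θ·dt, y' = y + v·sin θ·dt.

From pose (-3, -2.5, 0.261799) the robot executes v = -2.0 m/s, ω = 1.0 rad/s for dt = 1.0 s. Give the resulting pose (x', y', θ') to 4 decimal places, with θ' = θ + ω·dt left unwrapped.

θ' = 0.2618 + 1.0·1.0 = 1.2618
R = v/ω = -2.0/1.0 = -2.0000
x' = -3 + -2.0000·(sin 1.2618 − sin 0.2618) = -4.3876
y' = -2.5 − -2.0000·(cos 1.2618 − cos 0.2618) = -3.8236

(-4.3876, -3.8236, 1.2618)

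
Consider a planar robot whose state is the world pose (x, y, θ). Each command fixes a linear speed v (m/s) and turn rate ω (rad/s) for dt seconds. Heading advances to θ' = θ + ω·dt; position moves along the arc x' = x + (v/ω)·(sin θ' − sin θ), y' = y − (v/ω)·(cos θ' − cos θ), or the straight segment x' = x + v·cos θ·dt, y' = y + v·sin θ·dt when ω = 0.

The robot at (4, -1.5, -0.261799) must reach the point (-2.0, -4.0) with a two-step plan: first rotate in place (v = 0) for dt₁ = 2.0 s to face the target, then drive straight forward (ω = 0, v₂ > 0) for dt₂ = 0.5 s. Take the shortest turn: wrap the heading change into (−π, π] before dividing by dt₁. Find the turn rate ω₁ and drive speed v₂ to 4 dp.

ω₁ = -1.2425, v₂ = 13.0000

heading to target = atan2(-4−-1.5, -2−4) = -2.7468
Δθ = wrap(-2.7468 − -0.2618) = -2.4850; ω₁ = Δθ/dt₁ = -1.2425
distance = √((-2−4)² + (-4−-1.5)²) = 6.5000; v₂ = distance/dt₂ = 13.0000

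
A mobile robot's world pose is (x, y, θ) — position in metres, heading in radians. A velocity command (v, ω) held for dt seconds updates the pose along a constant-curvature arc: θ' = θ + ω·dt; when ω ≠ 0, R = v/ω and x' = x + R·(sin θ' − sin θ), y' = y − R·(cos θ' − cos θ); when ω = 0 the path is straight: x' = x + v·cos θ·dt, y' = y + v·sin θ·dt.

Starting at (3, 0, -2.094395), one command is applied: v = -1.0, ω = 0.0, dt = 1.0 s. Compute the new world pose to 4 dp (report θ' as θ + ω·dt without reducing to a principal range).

(3.5000, 0.8660, -2.0944)

θ' = -2.0944 + 0.0·1.0 = -2.0944
ω = 0 → straight: x' = 3 + -1.0·cos(-2.0944)·1.0 = 3.5000
y' = 0 + -1.0·sin(-2.0944)·1.0 = 0.8660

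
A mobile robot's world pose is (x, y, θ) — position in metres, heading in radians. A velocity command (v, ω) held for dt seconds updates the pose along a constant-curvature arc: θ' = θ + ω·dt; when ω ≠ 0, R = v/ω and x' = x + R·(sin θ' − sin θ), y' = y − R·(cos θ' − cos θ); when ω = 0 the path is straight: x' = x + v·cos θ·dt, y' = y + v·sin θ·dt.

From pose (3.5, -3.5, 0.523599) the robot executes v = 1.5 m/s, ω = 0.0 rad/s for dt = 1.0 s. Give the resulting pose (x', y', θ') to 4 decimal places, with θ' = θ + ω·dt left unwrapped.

(4.7990, -2.7500, 0.5236)

θ' = 0.5236 + 0.0·1.0 = 0.5236
ω = 0 → straight: x' = 3.5 + 1.5·cos(0.5236)·1.0 = 4.7990
y' = -3.5 + 1.5·sin(0.5236)·1.0 = -2.7500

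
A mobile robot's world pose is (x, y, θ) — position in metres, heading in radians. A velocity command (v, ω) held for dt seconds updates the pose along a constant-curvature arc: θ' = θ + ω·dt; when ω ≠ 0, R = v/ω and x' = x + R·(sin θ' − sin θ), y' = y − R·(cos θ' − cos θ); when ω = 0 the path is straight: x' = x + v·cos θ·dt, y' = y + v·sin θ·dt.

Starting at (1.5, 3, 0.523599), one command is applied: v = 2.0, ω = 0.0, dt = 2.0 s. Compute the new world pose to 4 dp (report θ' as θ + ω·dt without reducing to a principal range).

(4.9641, 5.0000, 0.5236)

θ' = 0.5236 + 0.0·2.0 = 0.5236
ω = 0 → straight: x' = 1.5 + 2.0·cos(0.5236)·2.0 = 4.9641
y' = 3 + 2.0·sin(0.5236)·2.0 = 5.0000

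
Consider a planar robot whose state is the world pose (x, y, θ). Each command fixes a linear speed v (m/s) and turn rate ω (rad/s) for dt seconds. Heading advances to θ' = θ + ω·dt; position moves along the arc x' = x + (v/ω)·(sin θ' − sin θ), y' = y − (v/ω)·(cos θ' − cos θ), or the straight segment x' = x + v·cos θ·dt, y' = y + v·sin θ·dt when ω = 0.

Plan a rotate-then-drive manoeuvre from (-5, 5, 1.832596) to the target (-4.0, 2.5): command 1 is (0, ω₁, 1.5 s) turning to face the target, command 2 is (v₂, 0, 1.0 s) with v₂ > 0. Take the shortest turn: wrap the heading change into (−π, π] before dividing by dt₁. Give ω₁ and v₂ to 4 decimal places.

ω₁ = -2.0153, v₂ = 2.6926

heading to target = atan2(2.5−5, -4−-5) = -1.1903
Δθ = wrap(-1.1903 − 1.8326) = -3.0229; ω₁ = Δθ/dt₁ = -2.0153
distance = √((-4−-5)² + (2.5−5)²) = 2.6926; v₂ = distance/dt₂ = 2.6926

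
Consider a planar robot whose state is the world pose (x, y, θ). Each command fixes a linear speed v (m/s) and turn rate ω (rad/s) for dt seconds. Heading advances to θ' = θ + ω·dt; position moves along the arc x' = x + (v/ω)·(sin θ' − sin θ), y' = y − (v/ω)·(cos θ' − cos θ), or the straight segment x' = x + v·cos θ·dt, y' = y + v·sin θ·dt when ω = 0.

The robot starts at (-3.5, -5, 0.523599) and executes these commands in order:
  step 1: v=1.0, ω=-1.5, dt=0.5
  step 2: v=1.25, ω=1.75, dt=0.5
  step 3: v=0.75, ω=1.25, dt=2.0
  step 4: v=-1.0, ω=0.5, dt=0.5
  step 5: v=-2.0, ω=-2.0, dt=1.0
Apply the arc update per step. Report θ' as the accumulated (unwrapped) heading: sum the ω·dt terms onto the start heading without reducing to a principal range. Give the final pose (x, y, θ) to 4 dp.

step 1: θ'=-0.2264 (R=-0.6667) → pose (-3.0170, -4.9277, -0.2264)
step 2: θ'=0.6486 (R=0.7143) → pose (-2.4252, -4.8009, 0.6486)
step 3: θ'=3.1486 (R=0.6000) → pose (-2.7918, -3.7227, 3.1486)
step 4: θ'=3.3986 (R=-2.0000) → pose (-2.2975, -3.6571, 3.3986)
step 5: θ'=1.3986 (R=1.0000) → pose (-1.0581, -4.7956, 1.3986)

(-1.0581, -4.7956, 1.3986)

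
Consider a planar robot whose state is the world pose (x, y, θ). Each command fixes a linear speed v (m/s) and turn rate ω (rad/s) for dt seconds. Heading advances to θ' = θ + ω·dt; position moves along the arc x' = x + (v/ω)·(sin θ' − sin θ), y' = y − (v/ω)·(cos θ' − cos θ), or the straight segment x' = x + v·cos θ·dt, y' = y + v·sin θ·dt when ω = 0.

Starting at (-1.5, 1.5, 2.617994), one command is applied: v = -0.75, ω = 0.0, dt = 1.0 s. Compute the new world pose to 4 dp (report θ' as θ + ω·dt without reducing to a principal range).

θ' = 2.6180 + 0.0·1.0 = 2.6180
ω = 0 → straight: x' = -1.5 + -0.75·cos(2.6180)·1.0 = -0.8505
y' = 1.5 + -0.75·sin(2.6180)·1.0 = 1.1250

(-0.8505, 1.1250, 2.6180)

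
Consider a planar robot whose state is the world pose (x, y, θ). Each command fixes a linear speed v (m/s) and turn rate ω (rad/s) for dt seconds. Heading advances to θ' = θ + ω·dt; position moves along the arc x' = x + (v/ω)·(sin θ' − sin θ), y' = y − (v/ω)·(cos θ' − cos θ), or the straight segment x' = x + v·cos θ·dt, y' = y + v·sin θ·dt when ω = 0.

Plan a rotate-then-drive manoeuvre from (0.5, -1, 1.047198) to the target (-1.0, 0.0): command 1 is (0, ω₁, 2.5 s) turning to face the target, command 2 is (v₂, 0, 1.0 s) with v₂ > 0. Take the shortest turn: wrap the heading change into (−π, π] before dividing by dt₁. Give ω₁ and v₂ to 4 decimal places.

ω₁ = 0.6026, v₂ = 1.8028

heading to target = atan2(0−-1, -1−0.5) = 2.5536
Δθ = wrap(2.5536 − 1.0472) = 1.5064; ω₁ = Δθ/dt₁ = 0.6026
distance = √((-1−0.5)² + (0−-1)²) = 1.8028; v₂ = distance/dt₂ = 1.8028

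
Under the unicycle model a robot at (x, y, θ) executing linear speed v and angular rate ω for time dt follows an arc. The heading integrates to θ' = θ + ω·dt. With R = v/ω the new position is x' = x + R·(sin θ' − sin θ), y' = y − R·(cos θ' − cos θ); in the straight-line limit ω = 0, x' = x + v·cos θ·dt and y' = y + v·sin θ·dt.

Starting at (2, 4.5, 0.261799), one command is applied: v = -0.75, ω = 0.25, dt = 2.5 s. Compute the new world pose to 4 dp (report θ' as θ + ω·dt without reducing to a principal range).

(0.4513, 3.4979, 0.8868)

θ' = 0.2618 + 0.25·2.5 = 0.8868
R = v/ω = -0.75/0.25 = -3.0000
x' = 2 + -3.0000·(sin 0.8868 − sin 0.2618) = 0.4513
y' = 4.5 − -3.0000·(cos 0.8868 − cos 0.2618) = 3.4979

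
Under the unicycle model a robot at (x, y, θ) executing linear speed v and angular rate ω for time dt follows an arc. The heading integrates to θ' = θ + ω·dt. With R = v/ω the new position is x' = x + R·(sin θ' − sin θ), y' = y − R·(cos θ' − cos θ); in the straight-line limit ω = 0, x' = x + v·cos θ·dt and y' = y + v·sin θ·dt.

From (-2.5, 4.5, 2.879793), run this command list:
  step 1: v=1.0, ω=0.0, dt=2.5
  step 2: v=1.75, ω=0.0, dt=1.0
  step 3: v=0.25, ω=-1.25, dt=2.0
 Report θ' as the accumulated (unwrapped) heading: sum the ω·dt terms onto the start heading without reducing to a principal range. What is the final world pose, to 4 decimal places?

step 1: θ'=2.8798 (straight) → pose (-4.9148, 5.1470, 2.8798)
step 2: θ'=2.8798 (straight) → pose (-6.6052, 5.6000, 2.8798)
step 3: θ'=0.3798 (R=-0.2000) → pose (-6.6276, 5.9789, 0.3798)

(-6.6276, 5.9789, 0.3798)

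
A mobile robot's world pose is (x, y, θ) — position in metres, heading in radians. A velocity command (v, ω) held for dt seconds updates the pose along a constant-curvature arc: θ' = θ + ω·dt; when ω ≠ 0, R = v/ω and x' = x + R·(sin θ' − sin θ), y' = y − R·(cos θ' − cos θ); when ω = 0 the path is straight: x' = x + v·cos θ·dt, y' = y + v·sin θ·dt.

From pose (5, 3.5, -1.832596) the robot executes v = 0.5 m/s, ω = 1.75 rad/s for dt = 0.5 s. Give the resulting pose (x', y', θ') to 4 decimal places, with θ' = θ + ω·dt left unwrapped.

θ' = -1.8326 + 1.75·0.5 = -0.9576
R = v/ω = 0.5/1.75 = 0.2857
x' = 5 + 0.2857·(sin -0.9576 − sin -1.8326) = 5.0423
y' = 3.5 − 0.2857·(cos -0.9576 − cos -1.8326) = 3.2616

(5.0423, 3.2616, -0.9576)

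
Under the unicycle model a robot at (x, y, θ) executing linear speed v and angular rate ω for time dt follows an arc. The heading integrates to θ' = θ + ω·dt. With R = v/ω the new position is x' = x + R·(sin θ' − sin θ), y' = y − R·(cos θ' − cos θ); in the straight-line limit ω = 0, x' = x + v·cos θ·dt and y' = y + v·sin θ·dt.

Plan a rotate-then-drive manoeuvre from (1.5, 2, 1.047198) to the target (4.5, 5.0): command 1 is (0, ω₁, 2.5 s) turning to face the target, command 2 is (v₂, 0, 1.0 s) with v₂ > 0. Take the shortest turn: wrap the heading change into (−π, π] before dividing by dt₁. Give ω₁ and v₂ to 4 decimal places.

heading to target = atan2(5−2, 4.5−1.5) = 0.7854
Δθ = wrap(0.7854 − 1.0472) = -0.2618; ω₁ = Δθ/dt₁ = -0.1047
distance = √((4.5−1.5)² + (5−2)²) = 4.2426; v₂ = distance/dt₂ = 4.2426

ω₁ = -0.1047, v₂ = 4.2426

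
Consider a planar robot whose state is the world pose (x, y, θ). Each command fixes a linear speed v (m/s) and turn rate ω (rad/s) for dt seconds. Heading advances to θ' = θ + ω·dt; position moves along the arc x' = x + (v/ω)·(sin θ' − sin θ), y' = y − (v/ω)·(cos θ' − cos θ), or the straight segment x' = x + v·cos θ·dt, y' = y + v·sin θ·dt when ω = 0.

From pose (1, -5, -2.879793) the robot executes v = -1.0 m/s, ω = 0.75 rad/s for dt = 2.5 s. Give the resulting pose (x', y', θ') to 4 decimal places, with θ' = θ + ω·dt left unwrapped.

θ' = -2.8798 + 0.75·2.5 = -1.0048
R = v/ω = -1.0/0.75 = -1.3333
x' = 1 + -1.3333·(sin -1.0048 − sin -2.8798) = 1.7803
y' = -5 − -1.3333·(cos -1.0048 − cos -2.8798) = -2.9971

(1.7803, -2.9971, -1.0048)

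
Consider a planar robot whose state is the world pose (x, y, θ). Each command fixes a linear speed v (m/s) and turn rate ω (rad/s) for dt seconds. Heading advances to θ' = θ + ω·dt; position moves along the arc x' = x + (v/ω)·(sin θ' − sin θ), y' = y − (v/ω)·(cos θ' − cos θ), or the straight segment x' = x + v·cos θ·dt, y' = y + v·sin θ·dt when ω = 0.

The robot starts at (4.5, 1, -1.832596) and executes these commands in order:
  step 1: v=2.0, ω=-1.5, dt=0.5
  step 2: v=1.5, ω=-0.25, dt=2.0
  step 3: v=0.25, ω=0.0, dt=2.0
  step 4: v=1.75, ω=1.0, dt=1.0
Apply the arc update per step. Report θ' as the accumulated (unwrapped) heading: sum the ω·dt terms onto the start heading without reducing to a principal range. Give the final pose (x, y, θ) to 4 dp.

(-0.8307, -1.6075, -2.0826)

step 1: θ'=-2.5826 (R=-1.3333) → pose (3.9192, 0.2147, -2.5826)
step 2: θ'=-3.0826 (R=-6.0000) → pose (1.0910, -0.6881, -3.0826)
step 3: θ'=-3.0826 (straight) → pose (0.5918, -0.7176, -3.0826)
step 4: θ'=-2.0826 (R=1.7500) → pose (-0.8307, -1.6075, -2.0826)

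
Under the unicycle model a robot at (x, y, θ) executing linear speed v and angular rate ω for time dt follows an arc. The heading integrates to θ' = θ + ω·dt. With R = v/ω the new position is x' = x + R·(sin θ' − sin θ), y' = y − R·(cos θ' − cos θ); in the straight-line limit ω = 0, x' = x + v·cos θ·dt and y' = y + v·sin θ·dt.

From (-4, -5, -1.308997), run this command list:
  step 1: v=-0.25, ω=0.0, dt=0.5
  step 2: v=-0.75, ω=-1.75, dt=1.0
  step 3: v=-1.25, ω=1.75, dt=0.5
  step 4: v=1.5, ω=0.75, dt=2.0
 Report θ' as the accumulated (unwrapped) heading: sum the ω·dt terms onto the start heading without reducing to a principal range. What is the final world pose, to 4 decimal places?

(-2.7567, -6.7415, -0.6840)

step 1: θ'=-1.3090 (straight) → pose (-4.0324, -4.8793, -1.3090)
step 2: θ'=-3.0590 (R=0.4286) → pose (-3.6537, -4.3412, -3.0590)
step 3: θ'=-2.1840 (R=-0.7143) → pose (-3.1285, -4.0404, -2.1840)
step 4: θ'=-0.6840 (R=2.0000) → pose (-2.7567, -6.7415, -0.6840)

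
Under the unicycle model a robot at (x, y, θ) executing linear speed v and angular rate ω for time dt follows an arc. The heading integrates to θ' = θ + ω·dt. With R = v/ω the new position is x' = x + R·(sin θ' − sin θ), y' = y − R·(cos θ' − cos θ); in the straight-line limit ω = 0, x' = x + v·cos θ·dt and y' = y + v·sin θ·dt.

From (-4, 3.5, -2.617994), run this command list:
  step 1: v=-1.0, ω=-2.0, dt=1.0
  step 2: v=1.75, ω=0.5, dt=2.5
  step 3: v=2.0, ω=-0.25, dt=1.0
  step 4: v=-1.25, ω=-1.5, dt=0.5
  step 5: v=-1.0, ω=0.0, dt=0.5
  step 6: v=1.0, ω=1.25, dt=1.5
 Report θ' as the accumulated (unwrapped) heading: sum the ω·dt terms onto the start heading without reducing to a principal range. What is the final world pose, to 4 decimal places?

(-8.4891, 6.3192, -2.4930)

step 1: θ'=-4.6180 (R=0.5000) → pose (-3.2522, 3.1141, -4.6180)
step 2: θ'=-3.3680 (R=3.5000) → pose (-5.9510, 6.1949, -3.3680)
step 3: θ'=-3.6180 (R=-8.0000) → pose (-7.8239, 6.8815, -3.6180)
step 4: θ'=-4.3680 (R=0.8333) → pose (-7.4216, 6.4224, -4.3680)
step 5: θ'=-4.3680 (straight) → pose (-7.2528, 5.9517, -4.3680)
step 6: θ'=-2.4930 (R=0.8000) → pose (-8.4891, 6.3192, -2.4930)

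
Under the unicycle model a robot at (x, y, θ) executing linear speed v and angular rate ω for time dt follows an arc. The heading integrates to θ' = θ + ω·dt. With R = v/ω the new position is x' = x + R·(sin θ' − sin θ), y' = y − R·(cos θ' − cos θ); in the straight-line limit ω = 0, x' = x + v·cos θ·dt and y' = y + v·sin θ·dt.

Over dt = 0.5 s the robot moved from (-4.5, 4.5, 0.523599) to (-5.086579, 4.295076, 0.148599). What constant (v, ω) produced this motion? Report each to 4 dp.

v = -1.2500, ω = -0.7500

Δθ = 0.148599 − 0.523599 = -0.375000
ω = Δθ/dt = -0.375000/0.5 = -0.7500
R = Δx/(sin θ' − sin θ) = 1.6667
v = R·ω = 1.6667·-0.7500 = -1.2500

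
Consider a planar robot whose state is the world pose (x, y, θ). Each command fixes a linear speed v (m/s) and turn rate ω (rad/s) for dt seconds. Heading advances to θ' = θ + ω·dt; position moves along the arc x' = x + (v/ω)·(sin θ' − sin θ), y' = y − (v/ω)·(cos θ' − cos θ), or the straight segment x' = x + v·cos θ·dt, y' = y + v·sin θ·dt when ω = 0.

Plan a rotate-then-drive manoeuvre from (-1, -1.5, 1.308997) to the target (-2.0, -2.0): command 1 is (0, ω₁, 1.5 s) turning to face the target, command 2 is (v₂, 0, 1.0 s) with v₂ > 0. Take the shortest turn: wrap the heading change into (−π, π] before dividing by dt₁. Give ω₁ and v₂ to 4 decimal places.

heading to target = atan2(-2−-1.5, -2−-1) = -2.6779
Δθ = wrap(-2.6779 − 1.3090) = 2.2962; ω₁ = Δθ/dt₁ = 1.5308
distance = √((-2−-1)² + (-2−-1.5)²) = 1.1180; v₂ = distance/dt₂ = 1.1180

ω₁ = 1.5308, v₂ = 1.1180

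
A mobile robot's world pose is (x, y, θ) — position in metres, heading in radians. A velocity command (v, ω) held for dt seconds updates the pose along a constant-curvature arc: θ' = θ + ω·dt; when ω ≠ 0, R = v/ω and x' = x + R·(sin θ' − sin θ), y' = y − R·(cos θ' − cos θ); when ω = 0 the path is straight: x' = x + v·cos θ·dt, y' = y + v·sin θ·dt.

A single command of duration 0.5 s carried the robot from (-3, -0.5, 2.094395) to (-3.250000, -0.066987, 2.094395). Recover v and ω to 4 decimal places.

Δθ = 2.094395 − 2.094395 = 0.000000
ω = Δθ/dt = 0.000000/0.5 = 0.0000
ω = 0 → v = (Δx·cos θ + Δy·sin θ)/dt = 1.0000

v = 1.0000, ω = 0.0000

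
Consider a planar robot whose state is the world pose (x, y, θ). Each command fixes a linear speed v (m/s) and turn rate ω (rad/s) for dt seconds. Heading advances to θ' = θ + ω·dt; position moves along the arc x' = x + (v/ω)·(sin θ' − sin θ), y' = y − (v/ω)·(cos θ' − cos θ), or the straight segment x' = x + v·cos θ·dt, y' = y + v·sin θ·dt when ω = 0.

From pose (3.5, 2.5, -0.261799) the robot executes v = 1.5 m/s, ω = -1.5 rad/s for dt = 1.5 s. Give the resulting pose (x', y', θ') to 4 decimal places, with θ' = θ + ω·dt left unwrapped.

θ' = -0.2618 + -1.5·1.5 = -2.5118
R = v/ω = 1.5/-1.5 = -1.0000
x' = 3.5 + -1.0000·(sin -2.5118 − sin -0.2618) = 3.8302
y' = 2.5 − -1.0000·(cos -2.5118 − cos -0.2618) = 0.7259

(3.8302, 0.7259, -2.5118)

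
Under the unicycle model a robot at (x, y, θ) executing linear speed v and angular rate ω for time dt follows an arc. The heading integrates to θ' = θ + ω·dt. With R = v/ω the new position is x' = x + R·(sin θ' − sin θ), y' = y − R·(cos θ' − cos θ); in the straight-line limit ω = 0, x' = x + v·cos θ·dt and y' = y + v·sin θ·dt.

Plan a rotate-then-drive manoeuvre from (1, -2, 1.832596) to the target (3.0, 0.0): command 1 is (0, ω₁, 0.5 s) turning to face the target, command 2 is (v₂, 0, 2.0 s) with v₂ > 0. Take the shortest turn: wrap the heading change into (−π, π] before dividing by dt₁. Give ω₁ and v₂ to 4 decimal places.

heading to target = atan2(0−-2, 3−1) = 0.7854
Δθ = wrap(0.7854 − 1.8326) = -1.0472; ω₁ = Δθ/dt₁ = -2.0944
distance = √((3−1)² + (0−-2)²) = 2.8284; v₂ = distance/dt₂ = 1.4142

ω₁ = -2.0944, v₂ = 1.4142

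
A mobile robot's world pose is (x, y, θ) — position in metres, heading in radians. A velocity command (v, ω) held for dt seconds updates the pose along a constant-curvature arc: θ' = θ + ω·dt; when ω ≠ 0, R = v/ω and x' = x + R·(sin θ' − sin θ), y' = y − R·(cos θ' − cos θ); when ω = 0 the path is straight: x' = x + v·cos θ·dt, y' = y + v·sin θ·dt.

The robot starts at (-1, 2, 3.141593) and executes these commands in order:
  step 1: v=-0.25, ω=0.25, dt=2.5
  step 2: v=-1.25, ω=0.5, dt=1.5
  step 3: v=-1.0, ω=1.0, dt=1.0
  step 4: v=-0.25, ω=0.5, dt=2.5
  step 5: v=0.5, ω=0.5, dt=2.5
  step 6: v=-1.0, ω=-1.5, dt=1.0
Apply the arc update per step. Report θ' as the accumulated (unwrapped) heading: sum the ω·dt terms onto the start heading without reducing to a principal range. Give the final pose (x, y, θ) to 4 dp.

(-0.2735, 5.0183, 6.5166)

step 1: θ'=3.7666 (R=-1.0000) → pose (-0.4149, 2.1890, 3.7666)
step 2: θ'=4.5166 (R=-2.5000) → pose (0.5746, 3.7301, 4.5166)
step 3: θ'=5.5166 (R=-1.0000) → pose (0.2874, 4.6449, 5.5166)
step 4: θ'=6.7666 (R=-0.5000) → pose (-0.2919, 4.7275, 6.7666)
step 5: θ'=8.0166 (R=1.0000) → pose (0.2301, 5.7748, 8.0166)
step 6: θ'=6.5166 (R=0.6667) → pose (-0.2735, 5.0183, 6.5166)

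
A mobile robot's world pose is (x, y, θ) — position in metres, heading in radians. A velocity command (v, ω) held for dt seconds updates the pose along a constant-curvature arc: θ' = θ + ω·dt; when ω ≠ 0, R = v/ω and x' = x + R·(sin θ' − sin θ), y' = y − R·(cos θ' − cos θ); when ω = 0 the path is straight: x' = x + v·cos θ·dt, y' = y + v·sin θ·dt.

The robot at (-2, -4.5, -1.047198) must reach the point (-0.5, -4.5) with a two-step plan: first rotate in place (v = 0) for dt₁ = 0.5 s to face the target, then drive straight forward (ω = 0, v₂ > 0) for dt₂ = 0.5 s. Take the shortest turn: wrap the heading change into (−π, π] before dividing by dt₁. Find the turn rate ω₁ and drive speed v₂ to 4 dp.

heading to target = atan2(-4.5−-4.5, -0.5−-2) = 0.0000
Δθ = wrap(0.0000 − -1.0472) = 1.0472; ω₁ = Δθ/dt₁ = 2.0944
distance = √((-0.5−-2)² + (-4.5−-4.5)²) = 1.5000; v₂ = distance/dt₂ = 3.0000

ω₁ = 2.0944, v₂ = 3.0000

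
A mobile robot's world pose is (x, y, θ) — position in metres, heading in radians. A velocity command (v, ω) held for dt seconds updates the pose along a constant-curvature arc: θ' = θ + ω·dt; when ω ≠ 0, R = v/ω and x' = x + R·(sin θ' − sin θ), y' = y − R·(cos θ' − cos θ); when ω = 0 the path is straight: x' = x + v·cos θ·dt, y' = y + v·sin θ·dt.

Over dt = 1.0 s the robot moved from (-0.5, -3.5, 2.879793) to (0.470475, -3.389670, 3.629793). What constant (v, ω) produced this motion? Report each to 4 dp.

Δθ = 3.629793 − 2.879793 = 0.750000
ω = Δθ/dt = 0.750000/1.0 = 0.7500
R = Δx/(sin θ' − sin θ) = -1.3333
v = R·ω = -1.3333·0.7500 = -1.0000

v = -1.0000, ω = 0.7500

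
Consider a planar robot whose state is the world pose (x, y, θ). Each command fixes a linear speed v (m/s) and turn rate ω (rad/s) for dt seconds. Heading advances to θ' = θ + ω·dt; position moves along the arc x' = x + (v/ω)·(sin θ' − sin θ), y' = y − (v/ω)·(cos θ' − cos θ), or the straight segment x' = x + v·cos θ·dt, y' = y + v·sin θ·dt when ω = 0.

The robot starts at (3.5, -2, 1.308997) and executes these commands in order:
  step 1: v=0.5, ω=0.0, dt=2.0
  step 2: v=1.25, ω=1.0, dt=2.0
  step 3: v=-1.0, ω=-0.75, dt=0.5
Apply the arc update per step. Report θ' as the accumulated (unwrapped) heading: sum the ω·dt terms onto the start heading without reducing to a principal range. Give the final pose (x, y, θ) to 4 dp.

(2.8401, 0.5120, 2.9340)

step 1: θ'=1.3090 (straight) → pose (3.7588, -1.0341, 1.3090)
step 2: θ'=3.3090 (R=1.2500) → pose (2.3431, 0.5220, 3.3090)
step 3: θ'=2.9340 (R=1.3333) → pose (2.8401, 0.5120, 2.9340)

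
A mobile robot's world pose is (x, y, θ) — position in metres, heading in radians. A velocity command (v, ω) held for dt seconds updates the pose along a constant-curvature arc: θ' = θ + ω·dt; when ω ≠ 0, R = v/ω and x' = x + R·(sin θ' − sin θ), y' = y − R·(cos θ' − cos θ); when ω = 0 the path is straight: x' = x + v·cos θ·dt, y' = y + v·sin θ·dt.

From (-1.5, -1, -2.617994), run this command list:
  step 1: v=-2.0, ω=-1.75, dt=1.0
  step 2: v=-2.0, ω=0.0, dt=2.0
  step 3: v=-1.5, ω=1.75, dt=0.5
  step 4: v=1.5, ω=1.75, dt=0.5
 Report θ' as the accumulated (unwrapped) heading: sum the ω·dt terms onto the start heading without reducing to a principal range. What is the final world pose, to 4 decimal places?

(1.2858, -5.9468, -2.6180)

step 1: θ'=-4.3680 (R=1.1429) → pose (0.1472, -1.6039, -4.3680)
step 2: θ'=-4.3680 (straight) → pose (1.4977, -5.3690, -4.3680)
step 3: θ'=-3.4930 (R=-0.8571) → pose (2.0095, -5.8844, -3.4930)
step 4: θ'=-2.6180 (R=0.8571) → pose (1.2858, -5.9468, -2.6180)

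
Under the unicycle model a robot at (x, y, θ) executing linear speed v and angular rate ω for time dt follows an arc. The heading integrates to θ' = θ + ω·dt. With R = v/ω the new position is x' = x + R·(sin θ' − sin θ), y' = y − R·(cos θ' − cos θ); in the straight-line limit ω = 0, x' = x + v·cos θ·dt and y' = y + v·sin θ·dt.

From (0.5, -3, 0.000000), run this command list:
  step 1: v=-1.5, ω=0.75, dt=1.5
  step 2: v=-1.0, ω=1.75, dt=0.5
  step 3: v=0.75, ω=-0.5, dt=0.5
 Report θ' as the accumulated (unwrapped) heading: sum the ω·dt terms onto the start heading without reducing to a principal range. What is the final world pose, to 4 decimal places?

step 1: θ'=1.1250 (R=-2.0000) → pose (-1.3045, -4.1376, 1.1250)
step 2: θ'=2.0000 (R=-0.5714) → pose (-1.3086, -4.6218, 2.0000)
step 3: θ'=1.7500 (R=-1.5000) → pose (-1.4206, -4.2650, 1.7500)

(-1.4206, -4.2650, 1.7500)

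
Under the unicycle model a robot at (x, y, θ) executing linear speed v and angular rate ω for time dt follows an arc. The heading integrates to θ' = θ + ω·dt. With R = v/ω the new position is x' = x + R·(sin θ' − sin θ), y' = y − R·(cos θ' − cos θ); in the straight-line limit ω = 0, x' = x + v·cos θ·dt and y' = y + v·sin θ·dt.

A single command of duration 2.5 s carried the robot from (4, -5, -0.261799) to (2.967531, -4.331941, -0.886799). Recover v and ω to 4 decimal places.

v = -0.5000, ω = -0.2500

Δθ = -0.886799 − -0.261799 = -0.625000
ω = Δθ/dt = -0.625000/2.5 = -0.2500
R = Δx/(sin θ' − sin θ) = 2.0000
v = R·ω = 2.0000·-0.2500 = -0.5000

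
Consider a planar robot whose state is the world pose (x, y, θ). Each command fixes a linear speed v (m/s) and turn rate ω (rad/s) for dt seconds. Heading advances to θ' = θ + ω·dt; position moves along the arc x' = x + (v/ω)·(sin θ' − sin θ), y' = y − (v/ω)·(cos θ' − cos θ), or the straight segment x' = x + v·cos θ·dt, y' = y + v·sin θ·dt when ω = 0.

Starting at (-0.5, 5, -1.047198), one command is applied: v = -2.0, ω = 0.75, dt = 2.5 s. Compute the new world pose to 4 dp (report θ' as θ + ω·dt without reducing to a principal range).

(-4.7733, 5.4707, 0.8278)

θ' = -1.0472 + 0.75·2.5 = 0.8278
R = v/ω = -2.0/0.75 = -2.6667
x' = -0.5 + -2.6667·(sin 0.8278 − sin -1.0472) = -4.7733
y' = 5 − -2.6667·(cos 0.8278 − cos -1.0472) = 5.4707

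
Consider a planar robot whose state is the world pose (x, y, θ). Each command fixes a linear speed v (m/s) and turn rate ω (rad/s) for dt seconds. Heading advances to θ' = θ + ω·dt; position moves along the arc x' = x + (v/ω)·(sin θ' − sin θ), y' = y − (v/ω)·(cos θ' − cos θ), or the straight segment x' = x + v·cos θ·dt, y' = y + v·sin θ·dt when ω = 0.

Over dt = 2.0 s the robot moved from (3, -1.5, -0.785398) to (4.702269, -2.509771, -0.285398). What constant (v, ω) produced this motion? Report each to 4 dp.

v = 1.0000, ω = 0.2500

Δθ = -0.285398 − -0.785398 = 0.500000
ω = Δθ/dt = 0.500000/2.0 = 0.2500
R = Δx/(sin θ' − sin θ) = 4.0000
v = R·ω = 4.0000·0.2500 = 1.0000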